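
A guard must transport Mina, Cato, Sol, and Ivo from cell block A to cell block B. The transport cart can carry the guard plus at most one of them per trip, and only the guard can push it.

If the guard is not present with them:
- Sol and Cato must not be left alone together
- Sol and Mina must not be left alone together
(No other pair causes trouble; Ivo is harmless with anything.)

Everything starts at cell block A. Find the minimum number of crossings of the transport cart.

Counting alone: the guard can take at most 1 across per trip to cell block B, so moving all 4 needs at least 4 loaded trips out, with a return between consecutive ones — at least 7 crossings.
The safety rule pushes this higher. Following every safe sequence of crossings, the most of the 4 that can be at cell block B as the transport cart arrives there on crossing 7 is 3 — never all 4.
So no plan with fewer than 9 crossings exists, and this one achieves 9:
1. Guard goes to cell block B with Sol.  [cell block A: Cato, Ivo, Mina | cell block B: Sol]
2. Guard goes back to cell block A alone.  [cell block A: Cato, Ivo, Mina | cell block B: Sol]
3. Guard goes to cell block B with Mina.  [cell block A: Cato, Ivo | cell block B: Mina, Sol]
4. Guard goes back to cell block A with Sol.  [cell block A: Cato, Ivo, Sol | cell block B: Mina]
5. Guard goes to cell block B with Cato.  [cell block A: Ivo, Sol | cell block B: Cato, Mina]
6. Guard goes back to cell block A alone.  [cell block A: Ivo, Sol | cell block B: Cato, Mina]
7. Guard goes to cell block B with Ivo.  [cell block A: Sol | cell block B: Cato, Ivo, Mina]
8. Guard goes back to cell block A alone.  [cell block A: Sol | cell block B: Cato, Ivo, Mina]
9. Guard goes to cell block B with Sol.  [cell block A: — | cell block B: Cato, Ivo, Mina, Sol]

9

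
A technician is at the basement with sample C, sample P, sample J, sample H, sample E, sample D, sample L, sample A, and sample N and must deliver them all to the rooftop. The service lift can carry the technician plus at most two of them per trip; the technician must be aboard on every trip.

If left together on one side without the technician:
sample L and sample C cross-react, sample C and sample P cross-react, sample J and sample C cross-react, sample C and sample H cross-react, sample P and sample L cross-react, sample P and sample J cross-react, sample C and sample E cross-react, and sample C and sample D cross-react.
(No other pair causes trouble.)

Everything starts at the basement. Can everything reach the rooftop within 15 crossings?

Yes — this plan uses 15 crossings (≤ 15):
1. Technician goes to the rooftop with sample C and sample P.  [the basement: sample A, sample D, sample E, sample H, sample J, sample L, sample N | the rooftop: sample C, sample P]
2. Technician goes back to the basement with sample C.  [the basement: sample A, sample C, sample D, sample E, sample H, sample J, sample L, sample N | the rooftop: sample P]
3. Technician goes to the rooftop with sample C and sample H.  [the basement: sample A, sample D, sample E, sample J, sample L, sample N | the rooftop: sample C, sample H, sample P]
4. Technician goes back to the basement with sample C.  [the basement: sample A, sample C, sample D, sample E, sample J, sample L, sample N | the rooftop: sample H, sample P]
5. Technician goes to the rooftop with sample C and sample E.  [the basement: sample A, sample D, sample J, sample L, sample N | the rooftop: sample C, sample E, sample H, sample P]
6. Technician goes back to the basement with sample C.  [the basement: sample A, sample C, sample D, sample J, sample L, sample N | the rooftop: sample E, sample H, sample P]
7. Technician goes to the rooftop with sample C and sample D.  [the basement: sample A, sample J, sample L, sample N | the rooftop: sample C, sample D, sample E, sample H, sample P]
8. Technician goes back to the basement with sample C.  [the basement: sample A, sample C, sample J, sample L, sample N | the rooftop: sample D, sample E, sample H, sample P]
9. Technician goes to the rooftop with sample A and sample C.  [the basement: sample J, sample L, sample N | the rooftop: sample A, sample C, sample D, sample E, sample H, sample P]
10. Technician goes back to the basement with sample C.  [the basement: sample C, sample J, sample L, sample N | the rooftop: sample A, sample D, sample E, sample H, sample P]
11. Technician goes to the rooftop with sample C and sample N.  [the basement: sample J, sample L | the rooftop: sample A, sample C, sample D, sample E, sample H, sample N, sample P]
12. Technician goes back to the basement with sample C.  [the basement: sample C, sample J, sample L | the rooftop: sample A, sample D, sample E, sample H, sample N, sample P]
13. Technician goes to the rooftop with sample J and sample L.  [the basement: sample C | the rooftop: sample A, sample D, sample E, sample H, sample J, sample L, sample N, sample P]
14. Technician goes back to the basement with sample P.  [the basement: sample C, sample P | the rooftop: sample A, sample D, sample E, sample H, sample J, sample L, sample N]
15. Technician goes to the rooftop with sample C and sample P.  [the basement: — | the rooftop: sample A, sample C, sample D, sample E, sample H, sample J, sample L, sample N, sample P]

Yes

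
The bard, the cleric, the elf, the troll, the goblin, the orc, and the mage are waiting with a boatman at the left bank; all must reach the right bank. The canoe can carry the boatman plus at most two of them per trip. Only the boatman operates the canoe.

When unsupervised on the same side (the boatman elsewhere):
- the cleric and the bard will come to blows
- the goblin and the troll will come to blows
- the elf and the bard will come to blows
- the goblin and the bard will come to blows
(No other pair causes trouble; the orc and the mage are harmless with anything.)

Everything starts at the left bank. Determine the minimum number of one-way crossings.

7

Counting alone: the boatman can take at most 2 across per trip to the right bank, so moving all 7 needs at least 4 loaded trips out, with a return between consecutive ones — at least 7 crossings.
The plan below uses exactly 7 crossings, so it is optimal:
1. Boatman goes to the right bank with the bard and the troll.  [the left bank: the cleric, the elf, the goblin, the mage, the orc | the right bank: the bard, the troll]
2. Boatman goes back to the left bank alone.  [the left bank: the cleric, the elf, the goblin, the mage, the orc | the right bank: the bard, the troll]
3. Boatman goes to the right bank with the mage and the orc.  [the left bank: the cleric, the elf, the goblin | the right bank: the bard, the mage, the orc, the troll]
4. Boatman goes back to the left bank alone.  [the left bank: the cleric, the elf, the goblin | the right bank: the bard, the mage, the orc, the troll]
5. Boatman goes to the right bank with the cleric and the elf.  [the left bank: the goblin | the right bank: the bard, the cleric, the elf, the mage, the orc, the troll]
6. Boatman goes back to the left bank with the bard.  [the left bank: the bard, the goblin | the right bank: the cleric, the elf, the mage, the orc, the troll]
7. Boatman goes to the right bank with the bard and the goblin.  [the left bank: — | the right bank: the bard, the cleric, the elf, the goblin, the mage, the orc, the troll]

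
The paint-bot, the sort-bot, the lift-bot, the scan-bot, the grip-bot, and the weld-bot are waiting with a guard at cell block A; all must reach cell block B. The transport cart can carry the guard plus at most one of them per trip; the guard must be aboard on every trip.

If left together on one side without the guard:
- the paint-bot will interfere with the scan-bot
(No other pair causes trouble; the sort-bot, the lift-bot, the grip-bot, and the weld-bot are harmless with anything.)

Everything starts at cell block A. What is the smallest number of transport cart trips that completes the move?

11

Counting alone: the guard can take at most 1 across per trip to cell block B, so moving all 6 needs at least 6 loaded trips out, with a return between consecutive ones — at least 11 crossings.
The plan below uses exactly 11 crossings, so it is optimal:
1. Guard goes to cell block B with the paint-bot.  [cell block A: the grip-bot, the lift-bot, the scan-bot, the sort-bot, the weld-bot | cell block B: the paint-bot]
2. Guard goes back to cell block A alone.  [cell block A: the grip-bot, the lift-bot, the scan-bot, the sort-bot, the weld-bot | cell block B: the paint-bot]
3. Guard goes to cell block B with the sort-bot.  [cell block A: the grip-bot, the lift-bot, the scan-bot, the weld-bot | cell block B: the paint-bot, the sort-bot]
4. Guard goes back to cell block A alone.  [cell block A: the grip-bot, the lift-bot, the scan-bot, the weld-bot | cell block B: the paint-bot, the sort-bot]
5. Guard goes to cell block B with the lift-bot.  [cell block A: the grip-bot, the scan-bot, the weld-bot | cell block B: the lift-bot, the paint-bot, the sort-bot]
6. Guard goes back to cell block A alone.  [cell block A: the grip-bot, the scan-bot, the weld-bot | cell block B: the lift-bot, the paint-bot, the sort-bot]
7. Guard goes to cell block B with the grip-bot.  [cell block A: the scan-bot, the weld-bot | cell block B: the grip-bot, the lift-bot, the paint-bot, the sort-bot]
8. Guard goes back to cell block A alone.  [cell block A: the scan-bot, the weld-bot | cell block B: the grip-bot, the lift-bot, the paint-bot, the sort-bot]
9. Guard goes to cell block B with the weld-bot.  [cell block A: the scan-bot | cell block B: the grip-bot, the lift-bot, the paint-bot, the sort-bot, the weld-bot]
10. Guard goes back to cell block A alone.  [cell block A: the scan-bot | cell block B: the grip-bot, the lift-bot, the paint-bot, the sort-bot, the weld-bot]
11. Guard goes to cell block B with the scan-bot.  [cell block A: — | cell block B: the grip-bot, the lift-bot, the paint-bot, the scan-bot, the sort-bot, the weld-bot]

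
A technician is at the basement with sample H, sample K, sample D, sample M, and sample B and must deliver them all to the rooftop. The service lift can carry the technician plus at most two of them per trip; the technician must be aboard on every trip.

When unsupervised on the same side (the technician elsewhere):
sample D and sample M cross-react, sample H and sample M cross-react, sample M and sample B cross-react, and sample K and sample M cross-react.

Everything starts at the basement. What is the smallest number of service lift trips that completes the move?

7

Counting alone: the technician can take at most 2 across per trip to the rooftop, so moving all 5 needs at least 3 loaded trips out, with a return between consecutive ones — at least 5 crossings.
The safety rule pushes this higher. Following every safe sequence of crossings, the most of the 5 that can be at the rooftop as the service lift arrives there on crossing 5 is 4 — never all 5.
So no plan with fewer than 7 crossings exists, and this one achieves 7:
1. Technician goes to the rooftop with sample M.  [the basement: sample B, sample D, sample H, sample K | the rooftop: sample M]
2. Technician goes back to the basement alone.  [the basement: sample B, sample D, sample H, sample K | the rooftop: sample M]
3. Technician goes to the rooftop with sample H and sample K.  [the basement: sample B, sample D | the rooftop: sample H, sample K, sample M]
4. Technician goes back to the basement with sample M.  [the basement: sample B, sample D, sample M | the rooftop: sample H, sample K]
5. Technician goes to the rooftop with sample D and sample M.  [the basement: sample B | the rooftop: sample D, sample H, sample K, sample M]
6. Technician goes back to the basement with sample M.  [the basement: sample B, sample M | the rooftop: sample D, sample H, sample K]
7. Technician goes to the rooftop with sample B and sample M.  [the basement: — | the rooftop: sample B, sample D, sample H, sample K, sample M]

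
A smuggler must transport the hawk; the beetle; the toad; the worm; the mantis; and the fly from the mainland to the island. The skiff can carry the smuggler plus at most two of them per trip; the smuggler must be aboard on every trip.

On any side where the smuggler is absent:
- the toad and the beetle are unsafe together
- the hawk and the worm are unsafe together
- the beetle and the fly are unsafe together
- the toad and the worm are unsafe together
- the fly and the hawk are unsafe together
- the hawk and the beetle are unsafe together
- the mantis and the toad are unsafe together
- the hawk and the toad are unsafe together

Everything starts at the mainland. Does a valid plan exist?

Whatever the first load, the items left behind include a forbidden pair without the smuggler. No opening move is safe, so no plan exists.

No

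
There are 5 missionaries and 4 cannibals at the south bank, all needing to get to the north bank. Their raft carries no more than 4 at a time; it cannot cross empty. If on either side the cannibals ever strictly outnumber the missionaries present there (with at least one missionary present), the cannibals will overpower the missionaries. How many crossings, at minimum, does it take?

Counting alone: each trip to the north bank takes at most 4 across and each return brings at least 1 back, so after t trips out (and t−1 returns) at most 4t − (t−1) of the 9 are across; that first reaches 9 at t = 3, so at least 5 crossings are needed.
The plan below uses exactly 5 crossings, so it is optimal:
1. 3 cannibals → the north bank.  (the south bank: 5M 1C; the north bank: 0M 3C)
2. 1 cannibal ← the south bank.  (the south bank: 5M 2C; the north bank: 0M 2C)
3. 3 missionaries and 1 cannibal → the north bank.  (the south bank: 2M 1C; the north bank: 3M 3C)
4. 1 cannibal ← the south bank.  (the south bank: 2M 2C; the north bank: 3M 2C)
5. 2 missionaries and 2 cannibals → the north bank.  (the south bank: 0M 0C; the north bank: 5M 4C)

5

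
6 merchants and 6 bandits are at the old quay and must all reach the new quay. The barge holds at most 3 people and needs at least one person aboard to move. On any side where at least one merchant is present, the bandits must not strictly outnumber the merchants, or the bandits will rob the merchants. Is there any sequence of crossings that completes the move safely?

Following every safe sequence of crossings from the start, the most of the 12 that can be at the new quay as the barge arrives there on crossings 1, 3, 5 is 3, 5, 6 respectively; the best ever achieved is 6 of 12.
From crossing 7 on, no configuration arises that was not already reachable earlier: only 17 distinct safe configurations (who is on which side, and where the barge is) can ever be reached, none of them has everyone across, and every continuation just revisits them. They are: 0 merchants + 0 bandits across (barge back at the start); 0 merchants + 1 bandit across (barge there); 0 merchants + 1 bandit across (barge back at the start); 0 merchants + 2 bandits across (barge there); 0 merchants + 2 bandits across (barge back at the start); 0 merchants + 3 bandits across (barge there); 0 merchants + 3 bandits across (barge back at the start); 0 merchants + 4 bandits across (barge there); 0 merchants + 4 bandits across (barge back at the start); 0 merchants + 5 bandits across (barge there); 0 merchants + 5 bandits across (barge back at the start); 0 merchants + 6 bandits across (barge there); 1 merchant + 1 bandit across (barge there); 1 merchant + 1 bandit across (barge back at the start); 2 merchants + 2 bandits across (barge there); 2 merchants + 2 bandits across (barge back at the start); 3 merchants + 3 bandits across (barge there). So no valid plan exists.

No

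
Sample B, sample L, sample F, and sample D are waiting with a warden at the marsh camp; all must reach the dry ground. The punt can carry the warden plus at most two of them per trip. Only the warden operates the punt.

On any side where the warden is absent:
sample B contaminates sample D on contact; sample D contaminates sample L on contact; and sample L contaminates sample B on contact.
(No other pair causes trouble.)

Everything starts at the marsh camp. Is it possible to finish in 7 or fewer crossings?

Yes

Yes — this plan uses 5 crossings (≤ 7):
1. Warden goes to the dry ground with sample B and sample L.
2. Warden goes back to the marsh camp with sample B.
3. Warden goes to the dry ground with sample B and sample F.
4. Warden goes back to the marsh camp with sample B.
5. Warden goes to the dry ground with sample B and sample D.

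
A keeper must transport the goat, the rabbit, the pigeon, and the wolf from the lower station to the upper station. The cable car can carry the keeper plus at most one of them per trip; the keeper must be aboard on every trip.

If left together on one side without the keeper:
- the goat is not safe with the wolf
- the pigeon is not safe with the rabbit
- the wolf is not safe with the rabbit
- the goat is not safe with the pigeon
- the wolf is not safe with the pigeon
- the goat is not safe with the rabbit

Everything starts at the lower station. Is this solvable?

No

Whatever the first load, the items left behind include a forbidden pair without the keeper. No opening move is safe, so no plan exists.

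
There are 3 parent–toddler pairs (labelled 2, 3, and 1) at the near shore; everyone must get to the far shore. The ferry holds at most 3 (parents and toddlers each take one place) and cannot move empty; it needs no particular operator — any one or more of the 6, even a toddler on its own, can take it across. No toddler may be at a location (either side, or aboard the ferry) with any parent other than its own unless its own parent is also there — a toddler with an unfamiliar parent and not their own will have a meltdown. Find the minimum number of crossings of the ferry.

Counting alone: each trip to the far shore takes at most 3 across and each return brings at least 1 back, so after t trips out (and t−1 returns) at most 3t − (t−1) of the 6 are across; that first reaches 6 at t = 3, so at least 5 crossings are needed.
The plan below uses exactly 5 crossings, so it is optimal:
1. parent 2 and toddler 2 cross → the far shore.
2. parent 2 crosses ← the near shore.
3. parent 1, parent 2, and parent 3 cross → the far shore.
4. toddler 2 crosses ← the near shore.
5. toddler 1, toddler 2, and toddler 3 cross → the far shore.

5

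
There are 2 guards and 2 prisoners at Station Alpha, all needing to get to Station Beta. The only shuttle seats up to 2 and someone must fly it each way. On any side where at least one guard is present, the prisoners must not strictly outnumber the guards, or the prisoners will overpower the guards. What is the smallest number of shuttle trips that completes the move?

Counting alone: each trip to Station Beta takes at most 2 across and each return brings at least 1 back, so after t trips out (and t−1 returns) at most 2t − (t−1) of the 4 are across; that first reaches 4 at t = 3, so at least 5 crossings are needed.
The plan below uses exactly 5 crossings, so it is optimal:
1. 2 prisoners → Station Beta.  (Station Alpha: 2G 0P; Station Beta: 0G 2P)
2. 1 prisoner ← Station Alpha.  (Station Alpha: 2G 1P; Station Beta: 0G 1P)
3. 2 guards → Station Beta.  (Station Alpha: 0G 1P; Station Beta: 2G 1P)
4. 1 prisoner ← Station Alpha.  (Station Alpha: 0G 2P; Station Beta: 2G 0P)
5. 2 prisoners → Station Beta.  (Station Alpha: 0G 0P; Station Beta: 2G 2P)

5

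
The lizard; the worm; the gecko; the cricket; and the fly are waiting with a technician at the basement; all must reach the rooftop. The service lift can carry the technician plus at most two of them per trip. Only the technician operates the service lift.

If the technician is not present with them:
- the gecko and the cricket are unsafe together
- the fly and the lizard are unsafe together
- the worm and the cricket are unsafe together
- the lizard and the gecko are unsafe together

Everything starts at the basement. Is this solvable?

Yes

1. Technician goes to the rooftop with the cricket and the lizard.
2. Technician goes back to the basement alone.
3. Technician goes to the rooftop with the worm.
4. Technician goes back to the basement with the cricket.
5. Technician goes to the rooftop with the fly and the gecko.
6. Technician goes back to the basement with the lizard.
7. Technician goes to the rooftop with the cricket and the lizard.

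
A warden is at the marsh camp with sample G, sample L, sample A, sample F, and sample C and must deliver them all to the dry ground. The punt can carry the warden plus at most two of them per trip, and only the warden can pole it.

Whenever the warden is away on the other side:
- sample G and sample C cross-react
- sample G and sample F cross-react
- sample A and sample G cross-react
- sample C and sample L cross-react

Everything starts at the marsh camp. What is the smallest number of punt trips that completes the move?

5

Counting alone: the warden can take at most 2 across per trip to the dry ground, so moving all 5 needs at least 3 loaded trips out, with a return between consecutive ones — at least 5 crossings.
The plan below uses exactly 5 crossings, so it is optimal:
1. Warden goes to the dry ground with sample G and sample L.  [the marsh camp: sample A, sample C, sample F | the dry ground: sample G, sample L]
2. Warden goes back to the marsh camp alone.  [the marsh camp: sample A, sample C, sample F | the dry ground: sample G, sample L]
3. Warden goes to the dry ground with sample A and sample F.  [the marsh camp: sample C | the dry ground: sample A, sample F, sample G, sample L]
4. Warden goes back to the marsh camp with sample G.  [the marsh camp: sample C, sample G | the dry ground: sample A, sample F, sample L]
5. Warden goes to the dry ground with sample C and sample G.  [the marsh camp: — | the dry ground: sample A, sample C, sample F, sample G, sample L]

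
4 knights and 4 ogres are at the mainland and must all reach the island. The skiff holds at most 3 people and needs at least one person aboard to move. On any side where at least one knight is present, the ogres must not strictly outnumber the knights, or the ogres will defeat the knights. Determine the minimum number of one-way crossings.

Counting alone: each trip to the island takes at most 3 across and each return brings at least 1 back, so after t trips out (and t−1 returns) at most 3t − (t−1) of the 8 are across; that first reaches 8 at t = 4, so at least 7 crossings are needed.
The safety rule pushes this higher. Following every safe sequence of crossings, the most of the 8 that can be at the island as the skiff arrives there on crossing 7 is 7 — never all 8.
So no plan with fewer than 9 crossings exists, and this one achieves 9:
1. 2 ogres → the island.  (the mainland: 4K 2O; the island: 0K 2O)
2. 1 ogre ← the mainland.  (the mainland: 4K 3O; the island: 0K 1O)
3. 3 ogres → the island.  (the mainland: 4K 0O; the island: 0K 4O)
4. 1 ogre ← the mainland.  (the mainland: 4K 1O; the island: 0K 3O)
5. 3 knights → the island.  (the mainland: 1K 1O; the island: 3K 3O)
6. 1 knight and 1 ogre ← the mainland.  (the mainland: 2K 2O; the island: 2K 2O)
7. 2 knights → the island.  (the mainland: 0K 2O; the island: 4K 2O)
8. 1 ogre ← the mainland.  (the mainland: 0K 3O; the island: 4K 1O)
9. 3 ogres → the island.  (the mainland: 0K 0O; the island: 4K 4O)

9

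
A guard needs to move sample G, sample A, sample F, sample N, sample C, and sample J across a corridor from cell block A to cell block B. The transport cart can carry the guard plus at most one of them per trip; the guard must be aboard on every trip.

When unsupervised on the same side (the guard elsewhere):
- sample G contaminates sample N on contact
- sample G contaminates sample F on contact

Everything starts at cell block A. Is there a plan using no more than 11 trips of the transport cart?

No

Counting alone: the guard can take at most 1 across per trip to cell block B, so moving all 6 needs at least 6 loaded trips out, with a return between consecutive ones — at least 11 crossings.
The safety rule pushes this higher. Following every safe sequence of crossings, the most of the 6 that can be at cell block B as the transport cart arrives there on crossing 11 is 5 — never all 6.
So the move cannot be finished within 11 crossings. (The shortest complete plan takes 13:)
1. Guard goes to cell block B with sample G.  [cell block A: sample A, sample C, sample F, sample J, sample N | cell block B: sample G]
2. Guard goes back to cell block A alone.  [cell block A: sample A, sample C, sample F, sample J, sample N | cell block B: sample G]
3. Guard goes to cell block B with sample A.  [cell block A: sample C, sample F, sample J, sample N | cell block B: sample A, sample G]
4. Guard goes back to cell block A alone.  [cell block A: sample C, sample F, sample J, sample N | cell block B: sample A, sample G]
5. Guard goes to cell block B with sample F.  [cell block A: sample C, sample J, sample N | cell block B: sample A, sample F, sample G]
6. Guard goes back to cell block A with sample G.  [cell block A: sample C, sample G, sample J, sample N | cell block B: sample A, sample F]
7. Guard goes to cell block B with sample N.  [cell block A: sample C, sample G, sample J | cell block B: sample A, sample F, sample N]
8. Guard goes back to cell block A alone.  [cell block A: sample C, sample G, sample J | cell block B: sample A, sample F, sample N]
9. Guard goes to cell block B with sample C.  [cell block A: sample G, sample J | cell block B: sample A, sample C, sample F, sample N]
10. Guard goes back to cell block A alone.  [cell block A: sample G, sample J | cell block B: sample A, sample C, sample F, sample N]
11. Guard goes to cell block B with sample J.  [cell block A: sample G | cell block B: sample A, sample C, sample F, sample J, sample N]
12. Guard goes back to cell block A alone.  [cell block A: sample G | cell block B: sample A, sample C, sample F, sample J, sample N]
13. Guard goes to cell block B with sample G.  [cell block A: — | cell block B: sample A, sample C, sample F, sample G, sample J, sample N]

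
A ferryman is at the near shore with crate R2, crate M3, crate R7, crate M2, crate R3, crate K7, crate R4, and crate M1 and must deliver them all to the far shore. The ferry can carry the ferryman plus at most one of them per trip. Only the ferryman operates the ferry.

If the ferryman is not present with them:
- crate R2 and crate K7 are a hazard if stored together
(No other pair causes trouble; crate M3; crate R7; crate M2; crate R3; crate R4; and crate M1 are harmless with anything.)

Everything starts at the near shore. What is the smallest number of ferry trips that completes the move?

Counting alone: the ferryman can take at most 1 across per trip to the far shore, so moving all 8 needs at least 8 loaded trips out, with a return between consecutive ones — at least 15 crossings.
The plan below uses exactly 15 crossings, so it is optimal:
1. Ferryman goes to the far shore with crate R2.  [the near shore: crate K7, crate M1, crate M2, crate M3, crate R3, crate R4, crate R7 | the far shore: crate R2]
2. Ferryman goes back to the near shore alone.  [the near shore: crate K7, crate M1, crate M2, crate M3, crate R3, crate R4, crate R7 | the far shore: crate R2]
3. Ferryman goes to the far shore with crate M3.  [the near shore: crate K7, crate M1, crate M2, crate R3, crate R4, crate R7 | the far shore: crate M3, crate R2]
4. Ferryman goes back to the near shore alone.  [the near shore: crate K7, crate M1, crate M2, crate R3, crate R4, crate R7 | the far shore: crate M3, crate R2]
5. Ferryman goes to the far shore with crate R7.  [the near shore: crate K7, crate M1, crate M2, crate R3, crate R4 | the far shore: crate M3, crate R2, crate R7]
6. Ferryman goes back to the near shore alone.  [the near shore: crate K7, crate M1, crate M2, crate R3, crate R4 | the far shore: crate M3, crate R2, crate R7]
7. Ferryman goes to the far shore with crate M2.  [the near shore: crate K7, crate M1, crate R3, crate R4 | the far shore: crate M2, crate M3, crate R2, crate R7]
8. Ferryman goes back to the near shore alone.  [the near shore: crate K7, crate M1, crate R3, crate R4 | the far shore: crate M2, crate M3, crate R2, crate R7]
9. Ferryman goes to the far shore with crate R3.  [the near shore: crate K7, crate M1, crate R4 | the far shore: crate M2, crate M3, crate R2, crate R3, crate R7]
10. Ferryman goes back to the near shore alone.  [the near shore: crate K7, crate M1, crate R4 | the far shore: crate M2, crate M3, crate R2, crate R3, crate R7]
11. Ferryman goes to the far shore with crate R4.  [the near shore: crate K7, crate M1 | the far shore: crate M2, crate M3, crate R2, crate R3, crate R4, crate R7]
12. Ferryman goes back to the near shore alone.  [the near shore: crate K7, crate M1 | the far shore: crate M2, crate M3, crate R2, crate R3, crate R4, crate R7]
13. Ferryman goes to the far shore with crate M1.  [the near shore: crate K7 | the far shore: crate M1, crate M2, crate M3, crate R2, crate R3, crate R4, crate R7]
14. Ferryman goes back to the near shore alone.  [the near shore: crate K7 | the far shore: crate M1, crate M2, crate M3, crate R2, crate R3, crate R4, crate R7]
15. Ferryman goes to the far shore with crate K7.  [the near shore: — | the far shore: crate K7, crate M1, crate M2, crate M3, crate R2, crate R3, crate R4, crate R7]

15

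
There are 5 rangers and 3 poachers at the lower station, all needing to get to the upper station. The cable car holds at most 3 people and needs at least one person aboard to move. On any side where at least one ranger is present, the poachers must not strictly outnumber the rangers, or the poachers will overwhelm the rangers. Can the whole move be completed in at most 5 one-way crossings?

Counting alone: each trip to the upper station takes at most 3 across and each return brings at least 1 back, so after t trips out (and t−1 returns) at most 3t − (t−1) of the 8 are across; that first reaches 8 at t = 4, so at least 7 crossings are needed.
Since 5 < 7, 5 crossings cannot be enough. (The shortest complete plan in fact takes 7:)
1. 2 poachers → the upper station.  (the lower station: 5R 1P; the upper station: 0R 2P)
2. 1 poacher ← the lower station.  (the lower station: 5R 2P; the upper station: 0R 1P)
3. 2 rangers and 1 poacher → the upper station.  (the lower station: 3R 1P; the upper station: 2R 2P)
4. 1 poacher ← the lower station.  (the lower station: 3R 2P; the upper station: 2R 1P)
5. 1 ranger and 2 poachers → the upper station.  (the lower station: 2R 0P; the upper station: 3R 3P)
6. 1 poacher ← the lower station.  (the lower station: 2R 1P; the upper station: 3R 2P)
7. 2 rangers and 1 poacher → the upper station.  (the lower station: 0R 0P; the upper station: 5R 3P)

No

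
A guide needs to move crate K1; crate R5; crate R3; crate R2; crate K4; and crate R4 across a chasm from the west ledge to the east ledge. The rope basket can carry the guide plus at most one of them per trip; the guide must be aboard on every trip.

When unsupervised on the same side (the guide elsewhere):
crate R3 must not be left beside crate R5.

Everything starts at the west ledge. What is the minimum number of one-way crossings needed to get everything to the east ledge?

Counting alone: the guide can take at most 1 across per trip to the east ledge, so moving all 6 needs at least 6 loaded trips out, with a return between consecutive ones — at least 11 crossings.
The plan below uses exactly 11 crossings, so it is optimal:
1. Guide goes to the east ledge with crate R5.  [the west ledge: crate K1, crate K4, crate R2, crate R3, crate R4 | the east ledge: crate R5]
2. Guide goes back to the west ledge alone.  [the west ledge: crate K1, crate K4, crate R2, crate R3, crate R4 | the east ledge: crate R5]
3. Guide goes to the east ledge with crate K1.  [the west ledge: crate K4, crate R2, crate R3, crate R4 | the east ledge: crate K1, crate R5]
4. Guide goes back to the west ledge alone.  [the west ledge: crate K4, crate R2, crate R3, crate R4 | the east ledge: crate K1, crate R5]
5. Guide goes to the east ledge with crate R2.  [the west ledge: crate K4, crate R3, crate R4 | the east ledge: crate K1, crate R2, crate R5]
6. Guide goes back to the west ledge alone.  [the west ledge: crate K4, crate R3, crate R4 | the east ledge: crate K1, crate R2, crate R5]
7. Guide goes to the east ledge with crate K4.  [the west ledge: crate R3, crate R4 | the east ledge: crate K1, crate K4, crate R2, crate R5]
8. Guide goes back to the west ledge alone.  [the west ledge: crate R3, crate R4 | the east ledge: crate K1, crate K4, crate R2, crate R5]
9. Guide goes to the east ledge with crate R4.  [the west ledge: crate R3 | the east ledge: crate K1, crate K4, crate R2, crate R4, crate R5]
10. Guide goes back to the west ledge alone.  [the west ledge: crate R3 | the east ledge: crate K1, crate K4, crate R2, crate R4, crate R5]
11. Guide goes to the east ledge with crate R3.  [the west ledge: — | the east ledge: crate K1, crate K4, crate R2, crate R3, crate R4, crate R5]

11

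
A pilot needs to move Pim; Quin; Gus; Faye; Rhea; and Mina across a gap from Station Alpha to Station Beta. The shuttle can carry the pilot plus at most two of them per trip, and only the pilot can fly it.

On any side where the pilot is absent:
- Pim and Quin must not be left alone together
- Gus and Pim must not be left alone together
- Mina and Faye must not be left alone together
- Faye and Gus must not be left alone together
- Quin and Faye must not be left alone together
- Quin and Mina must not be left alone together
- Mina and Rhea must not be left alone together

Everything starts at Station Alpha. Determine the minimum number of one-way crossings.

impossible

Whatever the first load, the items left behind include a forbidden pair without the pilot. No opening move is safe, so no plan exists.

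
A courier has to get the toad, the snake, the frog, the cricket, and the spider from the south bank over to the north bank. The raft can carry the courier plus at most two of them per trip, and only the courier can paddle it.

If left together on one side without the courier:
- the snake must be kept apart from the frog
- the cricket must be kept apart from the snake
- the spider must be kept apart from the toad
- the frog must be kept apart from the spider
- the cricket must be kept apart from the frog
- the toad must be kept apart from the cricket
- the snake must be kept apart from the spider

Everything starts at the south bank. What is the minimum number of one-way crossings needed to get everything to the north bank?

impossible

Whatever the first load, the items left behind include a forbidden pair without the courier. No opening move is safe, so no plan exists.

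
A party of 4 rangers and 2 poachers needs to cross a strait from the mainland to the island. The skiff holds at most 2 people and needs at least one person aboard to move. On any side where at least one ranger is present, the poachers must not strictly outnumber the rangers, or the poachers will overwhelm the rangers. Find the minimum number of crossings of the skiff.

9

Counting alone: each trip to the island takes at most 2 across and each return brings at least 1 back, so after t trips out (and t−1 returns) at most 2t − (t−1) of the 6 are across; that first reaches 6 at t = 5, so at least 9 crossings are needed.
The plan below uses exactly 9 crossings, so it is optimal:
1. 2 poachers → the island.  (the mainland: 4R 0P; the island: 0R 2P)
2. 1 poacher ← the mainland.  (the mainland: 4R 1P; the island: 0R 1P)
3. 2 rangers → the island.  (the mainland: 2R 1P; the island: 2R 1P)
4. 1 poacher ← the mainland.  (the mainland: 2R 2P; the island: 2R 0P)
5. 2 poachers → the island.  (the mainland: 2R 0P; the island: 2R 2P)
6. 1 poacher ← the mainland.  (the mainland: 2R 1P; the island: 2R 1P)
7. 1 ranger and 1 poacher → the island.  (the mainland: 1R 0P; the island: 3R 2P)
8. 1 poacher ← the mainland.  (the mainland: 1R 1P; the island: 3R 1P)
9. 1 ranger and 1 poacher → the island.  (the mainland: 0R 0P; the island: 4R 2P)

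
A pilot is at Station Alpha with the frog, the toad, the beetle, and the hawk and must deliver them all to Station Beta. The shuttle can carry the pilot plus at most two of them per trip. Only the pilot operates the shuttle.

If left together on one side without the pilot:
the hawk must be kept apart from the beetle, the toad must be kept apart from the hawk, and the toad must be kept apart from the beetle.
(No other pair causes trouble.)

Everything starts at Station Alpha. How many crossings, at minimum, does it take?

Counting alone: the pilot can take at most 2 across per trip to Station Beta, so moving all 4 needs at least 2 loaded trips out, with a return between consecutive ones — at least 3 crossings.
The safety rule pushes this higher. Following every safe sequence of crossings, the most of the 4 that can be at Station Beta as the shuttle arrives there on crossing 3 is 3 — never all 4.
So no plan with fewer than 5 crossings exists, and this one achieves 5:
1. Pilot goes to Station Beta with the beetle and the toad.  [Station Alpha: the frog, the hawk | Station Beta: the beetle, the toad]
2. Pilot goes back to Station Alpha with the toad.  [Station Alpha: the frog, the hawk, the toad | Station Beta: the beetle]
3. Pilot goes to Station Beta with the frog and the toad.  [Station Alpha: the hawk | Station Beta: the beetle, the frog, the toad]
4. Pilot goes back to Station Alpha with the toad.  [Station Alpha: the hawk, the toad | Station Beta: the beetle, the frog]
5. Pilot goes to Station Beta with the hawk and the toad.  [Station Alpha: — | Station Beta: the beetle, the frog, the hawk, the toad]

5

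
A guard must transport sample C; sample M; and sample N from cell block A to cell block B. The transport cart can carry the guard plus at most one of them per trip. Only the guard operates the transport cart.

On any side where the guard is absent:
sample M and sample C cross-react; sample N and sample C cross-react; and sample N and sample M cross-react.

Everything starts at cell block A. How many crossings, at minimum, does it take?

Whatever the first load, the items left behind include a forbidden pair without the guard. No opening move is safe, so no plan exists.

impossible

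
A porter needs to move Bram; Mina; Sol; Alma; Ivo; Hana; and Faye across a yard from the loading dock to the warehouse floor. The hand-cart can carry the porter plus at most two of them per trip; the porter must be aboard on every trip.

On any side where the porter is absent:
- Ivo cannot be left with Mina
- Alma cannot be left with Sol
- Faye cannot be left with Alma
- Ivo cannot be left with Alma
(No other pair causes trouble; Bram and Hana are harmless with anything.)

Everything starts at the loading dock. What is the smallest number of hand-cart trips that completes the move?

Counting alone: the porter can take at most 2 across per trip to the warehouse floor, so moving all 7 needs at least 4 loaded trips out, with a return between consecutive ones — at least 7 crossings.
The plan below uses exactly 7 crossings, so it is optimal:
1. Porter goes to the warehouse floor with Alma and Mina.  [the loading dock: Bram, Faye, Hana, Ivo, Sol | the warehouse floor: Alma, Mina]
2. Porter goes back to the loading dock alone.  [the loading dock: Bram, Faye, Hana, Ivo, Sol | the warehouse floor: Alma, Mina]
3. Porter goes to the warehouse floor with Bram and Hana.  [the loading dock: Faye, Ivo, Sol | the warehouse floor: Alma, Bram, Hana, Mina]
4. Porter goes back to the loading dock alone.  [the loading dock: Faye, Ivo, Sol | the warehouse floor: Alma, Bram, Hana, Mina]
5. Porter goes to the warehouse floor with Faye and Sol.  [the loading dock: Ivo | the warehouse floor: Alma, Bram, Faye, Hana, Mina, Sol]
6. Porter goes back to the loading dock with Alma.  [the loading dock: Alma, Ivo | the warehouse floor: Bram, Faye, Hana, Mina, Sol]
7. Porter goes to the warehouse floor with Alma and Ivo.  [the loading dock: — | the warehouse floor: Alma, Bram, Faye, Hana, Ivo, Mina, Sol]

7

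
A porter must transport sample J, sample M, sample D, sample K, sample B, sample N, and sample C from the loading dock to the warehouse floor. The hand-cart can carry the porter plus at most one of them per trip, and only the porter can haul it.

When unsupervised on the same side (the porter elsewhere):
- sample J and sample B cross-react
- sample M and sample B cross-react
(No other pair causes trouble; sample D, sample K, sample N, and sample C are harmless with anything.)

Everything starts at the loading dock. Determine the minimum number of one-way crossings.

Counting alone: the porter can take at most 1 across per trip to the warehouse floor, so moving all 7 needs at least 7 loaded trips out, with a return between consecutive ones — at least 13 crossings.
The safety rule pushes this higher. Following every safe sequence of crossings, the most of the 7 that can be at the warehouse floor as the hand-cart arrives there on crossing 13 is 6 — never all 7.
So no plan with fewer than 15 crossings exists, and this one achieves 15:
1. Porter goes to the warehouse floor with sample B.  [the loading dock: sample C, sample D, sample J, sample K, sample M, sample N | the warehouse floor: sample B]
2. Porter goes back to the loading dock alone.  [the loading dock: sample C, sample D, sample J, sample K, sample M, sample N | the warehouse floor: sample B]
3. Porter goes to the warehouse floor with sample J.  [the loading dock: sample C, sample D, sample K, sample M, sample N | the warehouse floor: sample B, sample J]
4. Porter goes back to the loading dock with sample B.  [the loading dock: sample B, sample C, sample D, sample K, sample M, sample N | the warehouse floor: sample J]
5. Porter goes to the warehouse floor with sample M.  [the loading dock: sample B, sample C, sample D, sample K, sample N | the warehouse floor: sample J, sample M]
6. Porter goes back to the loading dock alone.  [the loading dock: sample B, sample C, sample D, sample K, sample N | the warehouse floor: sample J, sample M]
7. Porter goes to the warehouse floor with sample D.  [the loading dock: sample B, sample C, sample K, sample N | the warehouse floor: sample D, sample J, sample M]
8. Porter goes back to the loading dock alone.  [the loading dock: sample B, sample C, sample K, sample N | the warehouse floor: sample D, sample J, sample M]
9. Porter goes to the warehouse floor with sample K.  [the loading dock: sample B, sample C, sample N | the warehouse floor: sample D, sample J, sample K, sample M]
10. Porter goes back to the loading dock alone.  [the loading dock: sample B, sample C, sample N | the warehouse floor: sample D, sample J, sample K, sample M]
11. Porter goes to the warehouse floor with sample N.  [the loading dock: sample B, sample C | the warehouse floor: sample D, sample J, sample K, sample M, sample N]
12. Porter goes back to the loading dock alone.  [the loading dock: sample B, sample C | the warehouse floor: sample D, sample J, sample K, sample M, sample N]
13. Porter goes to the warehouse floor with sample C.  [the loading dock: sample B | the warehouse floor: sample C, sample D, sample J, sample K, sample M, sample N]
14. Porter goes back to the loading dock alone.  [the loading dock: sample B | the warehouse floor: sample C, sample D, sample J, sample K, sample M, sample N]
15. Porter goes to the warehouse floor with sample B.  [the loading dock: — | the warehouse floor: sample B, sample C, sample D, sample J, sample K, sample M, sample N]

15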